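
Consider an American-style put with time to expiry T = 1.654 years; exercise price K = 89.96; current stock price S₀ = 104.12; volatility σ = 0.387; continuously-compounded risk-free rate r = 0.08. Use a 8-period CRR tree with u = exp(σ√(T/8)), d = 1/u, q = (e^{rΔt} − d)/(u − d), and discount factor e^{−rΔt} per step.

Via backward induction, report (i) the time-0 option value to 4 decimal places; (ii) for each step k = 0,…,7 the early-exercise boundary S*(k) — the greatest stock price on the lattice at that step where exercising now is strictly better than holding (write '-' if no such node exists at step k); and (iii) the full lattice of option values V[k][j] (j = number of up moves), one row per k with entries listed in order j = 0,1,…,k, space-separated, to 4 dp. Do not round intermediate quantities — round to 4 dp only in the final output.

Δt=0.20675, u=1.19240, d=0.83864, q=0.50327, disc=e^(-rΔt)=0.98360
k=8 terminal: V=max(K-S,0) → 64.4824 53.7355 38.4554 16.7298 0.0000 0.0000 0.0000 0.0000 0.0000
k=7: j=0 S=30.3795 intr=59.5805 cont=58.1048 V=59.5805[EX]; j=1 S=43.1941 intr=46.7659 cont=45.2902 V=46.7659[EX]; j=2 S=61.4141 intr=28.5459 cont=27.0702 V=28.5459[EX]; j=3 S=87.3197 intr=2.6403 cont=8.1739 V=8.1739[hold]; j=4 S=124.1527 intr=0.0000 cont=0.0000 V=0.0000[hold]; j=5 S=176.5225 intr=0.0000 cont=0.0000 V=0.0000[hold]; j=6 S=250.9827 intr=0.0000 cont=0.0000 V=0.0000[hold]; j=7 S=356.8517 intr=0.0000 cont=0.0000 V=0.0000[hold]  S*(7)=61.4141
k=6: j=0 S=36.2245 intr=53.7355 cont=52.2598 V=53.7355[EX]; j=1 S=51.5046 intr=38.4554 cont=36.9797 V=38.4554[EX]; j=2 S=73.2302 intr=16.7298 cont=17.9933 V=17.9933[hold]; j=3 S=104.1200 intr=0.0000 cont=3.9937 V=3.9937[hold]; j=4 S=148.0396 intr=0.0000 cont=0.0000 V=0.0000[hold]; j=5 S=210.4854 intr=0.0000 cont=0.0000 V=0.0000[hold]; j=6 S=299.2718 intr=0.0000 cont=0.0000 V=0.0000[hold]  S*(6)=51.5046
k=5: j=0 S=43.1941 intr=46.7659 cont=45.2902 V=46.7659[EX]; j=1 S=61.4141 intr=28.5459 cont=27.6956 V=28.5459[EX]; j=2 S=87.3197 intr=2.6403 cont=10.7682 V=10.7682[hold]; j=3 S=124.1527 intr=0.0000 cont=1.9513 V=1.9513[hold]; j=4 S=176.5225 intr=0.0000 cont=0.0000 V=0.0000[hold]; j=5 S=250.9827 intr=0.0000 cont=0.0000 V=0.0000[hold]  S*(5)=61.4141
k=4: j=0 S=51.5046 intr=38.4554 cont=36.9797 V=38.4554[EX]; j=1 S=73.2302 intr=16.7298 cont=19.2775 V=19.2775[hold]; j=2 S=104.1200 intr=0.0000 cont=6.2271 V=6.2271[hold]; j=3 S=148.0396 intr=0.0000 cont=0.9534 V=0.9534[hold]; j=4 S=210.4854 intr=0.0000 cont=0.0000 V=0.0000[hold]  S*(4)=51.5046
k=3: j=0 S=61.4141 intr=28.5459 cont=28.3313 V=28.5459[EX]; j=1 S=87.3197 intr=2.6403 cont=12.5012 V=12.5012[hold]; j=2 S=124.1527 intr=0.0000 cont=3.5144 V=3.5144[hold]; j=3 S=176.5225 intr=0.0000 cont=0.4658 V=0.4658[hold]  S*(3)=61.4141
k=2: j=0 S=73.2302 intr=16.7298 cont=20.1353 V=20.1353[hold]; j=1 S=104.1200 intr=0.0000 cont=7.8476 V=7.8476[hold]; j=2 S=148.0396 intr=0.0000 cont=1.9477 V=1.9477[hold]  S*(2)=-
k=1: j=0 S=87.3197 intr=2.6403 cont=13.7225 V=13.7225[hold]; j=1 S=124.1527 intr=0.0000 cont=4.7983 V=4.7983[hold]  S*(1)=-
k=0: j=0 S=104.1200 intr=0.0000 cont=9.0798 V=9.0798[hold]  S*(0)=-

price = 9.0798
boundary = - - - 61.4141 51.5046 61.4141 51.5046 61.4141
tree:
9.0798
13.7225 4.7983
20.1353 7.8476 1.9477
28.5459 12.5012 3.5144 0.4658
38.4554 19.2775 6.2271 0.9534 0.0000
46.7659 28.5459 10.7682 1.9513 0.0000 0.0000
53.7355 38.4554 17.9933 3.9937 0.0000 0.0000 0.0000
59.5805 46.7659 28.5459 8.1739 0.0000 0.0000 0.0000 0.0000
64.4824 53.7355 38.4554 16.7298 0.0000 0.0000 0.0000 0.0000 0.0000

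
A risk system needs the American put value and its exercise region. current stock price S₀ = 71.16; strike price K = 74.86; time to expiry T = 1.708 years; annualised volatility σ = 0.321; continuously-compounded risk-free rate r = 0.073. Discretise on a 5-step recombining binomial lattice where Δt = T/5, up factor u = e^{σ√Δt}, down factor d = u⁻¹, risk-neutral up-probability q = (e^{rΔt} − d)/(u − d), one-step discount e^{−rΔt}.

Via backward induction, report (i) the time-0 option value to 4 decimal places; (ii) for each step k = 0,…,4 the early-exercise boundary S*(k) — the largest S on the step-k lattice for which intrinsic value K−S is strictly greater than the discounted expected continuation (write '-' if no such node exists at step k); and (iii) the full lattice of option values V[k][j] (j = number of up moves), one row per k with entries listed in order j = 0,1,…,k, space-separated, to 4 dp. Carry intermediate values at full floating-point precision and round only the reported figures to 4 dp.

price = 10.4834
boundary = - - 48.8964 40.5319 48.8964
tree:
10.4834
16.8277 5.1392
25.9636 9.2160 1.6275
34.3281 15.9213 3.4773 0.0000
41.2616 25.9636 7.4293 0.0000 0.0000
47.0091 34.3281 15.8730 0.0000 0.0000 0.0000

Δt=0.34160  u=1.20637  d=0.82894  q=0.52013  discount=0.97537
step 5 (expiry): payoffs max(K−S,0) = 47.0091 34.3281 15.8730 0.0000 0.0000 0.0000
step 4: (k=4,j=0): S=33.5984, (K−S)⁺=41.2616, hold=39.4180 ⇒ V=41.2616 exercise | (k=4,j=1): S=48.8964, (K−S)⁺=25.9636, hold=24.1199 ⇒ V=25.9636 exercise | (k=4,j=2): S=71.1600, (K−S)⁺=3.7000, hold=7.4293 ⇒ V=7.4293 continue | (k=4,j=3): S=103.5607, (K−S)⁺=0.0000, hold=0.0000 ⇒ V=0.0000 continue | (k=4,j=4): S=150.7141, (K−S)⁺=0.0000, hold=0.0000 ⇒ V=0.0000 continue  boundary S*=48.8964
step 3: (k=3,j=0): S=40.5319, (K−S)⁺=34.3281, hold=32.4844 ⇒ V=34.3281 exercise | (k=3,j=1): S=58.9870, (K−S)⁺=15.8730, hold=15.9213 ⇒ V=15.9213 continue | (k=3,j=2): S=85.8451, (K−S)⁺=0.0000, hold=3.4773 ⇒ V=3.4773 continue | (k=3,j=3): S=124.9322, (K−S)⁺=0.0000, hold=0.0000 ⇒ V=0.0000 continue  boundary S*=40.5319
step 2: (k=2,j=0): S=48.8964, (K−S)⁺=25.9636, hold=24.1444 ⇒ V=25.9636 exercise | (k=2,j=1): S=71.1600, (K−S)⁺=3.7000, hold=9.2160 ⇒ V=9.2160 continue | (k=2,j=2): S=103.5607, (K−S)⁺=0.0000, hold=1.6275 ⇒ V=1.6275 continue  boundary S*=48.8964
step 1: (k=1,j=0): S=58.9870, (K−S)⁺=15.8730, hold=16.8277 ⇒ V=16.8277 continue | (k=1,j=1): S=85.8451, (K−S)⁺=0.0000, hold=5.1392 ⇒ V=5.1392 continue  boundary S*=-
step 0: (k=0,j=0): S=71.1600, (K−S)⁺=3.7000, hold=10.4834 ⇒ V=10.4834 continue  boundary S*=-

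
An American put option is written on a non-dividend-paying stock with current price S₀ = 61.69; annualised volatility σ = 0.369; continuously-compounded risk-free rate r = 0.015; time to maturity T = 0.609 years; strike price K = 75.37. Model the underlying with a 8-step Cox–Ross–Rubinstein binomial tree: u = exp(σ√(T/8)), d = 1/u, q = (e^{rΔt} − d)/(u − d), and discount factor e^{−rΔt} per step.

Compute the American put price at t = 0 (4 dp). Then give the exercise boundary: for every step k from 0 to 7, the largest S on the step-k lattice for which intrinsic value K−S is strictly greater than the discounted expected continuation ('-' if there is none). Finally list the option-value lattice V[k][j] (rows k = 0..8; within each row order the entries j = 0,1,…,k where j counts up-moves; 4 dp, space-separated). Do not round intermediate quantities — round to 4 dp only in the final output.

price = 15.9319
boundary = - - - 45.4536 50.3250 55.7185 61.6900 55.7185
tree:
15.9319
20.3335 11.2047
25.0969 15.2250 6.8790
29.9164 19.9391 10.1577 3.3458
34.3162 25.0450 14.4590 5.5252 0.9944
38.2902 29.9164 19.6515 8.8721 1.9151 0.0000
41.8795 34.3162 25.0450 13.6800 3.6882 0.0000 0.0000
45.1213 38.2902 29.9164 19.6515 7.1031 0.0000 0.0000 0.0000
48.0494 41.8795 34.3162 25.0450 13.6800 0.0000 0.0000 0.0000 0.0000

Δt=0.07612, u=1.10717, d=0.90320, q=0.48017, disc=e^(-rΔt)=0.99886
k=8 terminal: V=max(K-S,0) → 48.0494 41.8795 34.3162 25.0450 13.6800 0.0000 0.0000 0.0000 0.0000
k=7: j=0 S=30.2487 intr=45.1213 cont=45.0353 V=45.1213[EX]; j=1 S=37.0798 intr=38.2902 cont=38.2042 V=38.2902[EX]; j=2 S=45.4536 intr=29.9164 cont=29.8304 V=29.9164[EX]; j=3 S=55.7185 intr=19.6515 cont=19.5655 V=19.6515[EX]; j=4 S=68.3015 intr=7.0685 cont=7.1031 V=7.1031[hold]; j=5 S=83.7262 intr=0.0000 cont=0.0000 V=0.0000[hold]; j=6 S=102.6342 intr=0.0000 cont=0.0000 V=0.0000[hold]; j=7 S=125.8123 intr=0.0000 cont=0.0000 V=0.0000[hold]  S*(7)=55.7185
k=6: j=0 S=33.4905 intr=41.8795 cont=41.7935 V=41.8795[EX]; j=1 S=41.0538 intr=34.3162 cont=34.2302 V=34.3162[EX]; j=2 S=50.3250 intr=25.0450 cont=24.9590 V=25.0450[EX]; j=3 S=61.6900 intr=13.6800 cont=13.6106 V=13.6800[EX]; j=4 S=75.6216 intr=0.0000 cont=3.6882 V=3.6882[hold]; j=5 S=92.6993 intr=0.0000 cont=0.0000 V=0.0000[hold]; j=6 S=113.6338 intr=0.0000 cont=0.0000 V=0.0000[hold]  S*(6)=61.6900
k=5: j=0 S=37.0798 intr=38.2902 cont=38.2042 V=38.2902[EX]; j=1 S=45.4536 intr=29.9164 cont=29.8304 V=29.9164[EX]; j=2 S=55.7185 intr=19.6515 cont=19.5655 V=19.6515[EX]; j=3 S=68.3015 intr=7.0685 cont=8.8721 V=8.8721[hold]; j=4 S=83.7262 intr=0.0000 cont=1.9151 V=1.9151[hold]; j=5 S=102.6342 intr=0.0000 cont=0.0000 V=0.0000[hold]  S*(5)=55.7185
k=4: j=0 S=41.0538 intr=34.3162 cont=34.2302 V=34.3162[EX]; j=1 S=50.3250 intr=25.0450 cont=24.9590 V=25.0450[EX]; j=2 S=61.6900 intr=13.6800 cont=14.4590 V=14.4590[hold]; j=3 S=75.6216 intr=0.0000 cont=5.5252 V=5.5252[hold]; j=4 S=92.6993 intr=0.0000 cont=0.9944 V=0.9944[hold]  S*(4)=50.3250
k=3: j=0 S=45.4536 intr=29.9164 cont=29.8304 V=29.9164[EX]; j=1 S=55.7185 intr=19.6515 cont=19.9391 V=19.9391[hold]; j=2 S=68.3015 intr=7.0685 cont=10.1577 V=10.1577[hold]; j=3 S=83.7262 intr=0.0000 cont=3.3458 V=3.3458[hold]  S*(3)=45.4536
k=2: j=0 S=50.3250 intr=25.0450 cont=25.0969 V=25.0969[hold]; j=1 S=61.6900 intr=13.6800 cont=15.2250 V=15.2250[hold]; j=2 S=75.6216 intr=0.0000 cont=6.8790 V=6.8790[hold]  S*(2)=-
k=1: j=0 S=55.7185 intr=19.6515 cont=20.3335 V=20.3335[hold]; j=1 S=68.3015 intr=7.0685 cont=11.2047 V=11.2047[hold]  S*(1)=-
k=0: j=0 S=61.6900 intr=13.6800 cont=15.9319 V=15.9319[hold]  S*(0)=-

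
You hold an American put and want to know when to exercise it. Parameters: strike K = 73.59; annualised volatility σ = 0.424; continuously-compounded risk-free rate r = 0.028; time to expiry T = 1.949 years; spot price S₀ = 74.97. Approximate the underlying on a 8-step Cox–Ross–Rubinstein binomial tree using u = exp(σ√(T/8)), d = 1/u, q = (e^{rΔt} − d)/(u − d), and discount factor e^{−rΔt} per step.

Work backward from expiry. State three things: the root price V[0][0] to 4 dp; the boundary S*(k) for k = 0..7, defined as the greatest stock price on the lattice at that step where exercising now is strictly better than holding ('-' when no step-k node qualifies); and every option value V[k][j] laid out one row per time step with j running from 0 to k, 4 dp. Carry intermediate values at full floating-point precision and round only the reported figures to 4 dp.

Δt=0.24363, u=1.23279, d=0.81117, q=0.46410, disc=e^(-rΔt)=0.99320
k=8 terminal: V=max(K-S,0) → 59.5368 52.2323 41.1313 24.2602 0.0000 0.0000 0.0000 0.0000 0.0000
k=7: j=0 S=17.3247 intr=56.2653 cont=55.7650 V=56.2653[EX]; j=1 S=26.3295 intr=47.2605 cont=46.7602 V=47.2605[EX]; j=2 S=40.0148 intr=33.5752 cont=33.0749 V=33.5752[EX]; j=3 S=60.8133 intr=12.7767 cont=12.9125 V=12.9125[hold]; j=4 S=92.4222 intr=0.0000 cont=0.0000 V=0.0000[hold]; j=5 S=140.4606 intr=0.0000 cont=0.0000 V=0.0000[hold]; j=6 S=213.4677 intr=0.0000 cont=0.0000 V=0.0000[hold]; j=7 S=324.4219 intr=0.0000 cont=0.0000 V=0.0000[hold]  S*(7)=40.0148
k=6: j=0 S=21.3577 intr=52.2323 cont=51.7320 V=52.2323[EX]; j=1 S=32.4587 intr=41.1313 cont=40.6310 V=41.1313[EX]; j=2 S=49.3298 intr=24.2602 cont=23.8225 V=24.2602[EX]; j=3 S=74.9700 intr=0.0000 cont=6.8727 V=6.8727[hold]; j=4 S=113.9372 intr=0.0000 cont=0.0000 V=0.0000[hold]; j=5 S=173.1583 intr=0.0000 cont=0.0000 V=0.0000[hold]; j=6 S=263.1608 intr=0.0000 cont=0.0000 V=0.0000[hold]  S*(6)=49.3298
k=5: j=0 S=26.3295 intr=47.2605 cont=46.7602 V=47.2605[EX]; j=1 S=40.0148 intr=33.5752 cont=33.0749 V=33.5752[EX]; j=2 S=60.8133 intr=12.7767 cont=16.0805 V=16.0805[hold]; j=3 S=92.4222 intr=0.0000 cont=3.6580 V=3.6580[hold]; j=4 S=140.4606 intr=0.0000 cont=0.0000 V=0.0000[hold]; j=5 S=213.4677 intr=0.0000 cont=0.0000 V=0.0000[hold]  S*(5)=40.0148
k=4: j=0 S=32.4587 intr=41.1313 cont=40.6310 V=41.1313[EX]; j=1 S=49.3298 intr=24.2602 cont=25.2828 V=25.2828[hold]; j=2 S=74.9700 intr=0.0000 cont=10.2450 V=10.2450[hold]; j=3 S=113.9372 intr=0.0000 cont=1.9470 V=1.9470[hold]; j=4 S=173.1583 intr=0.0000 cont=0.0000 V=0.0000[hold]  S*(4)=32.4587
k=3: j=0 S=40.0148 intr=33.5752 cont=33.5463 V=33.5752[EX]; j=1 S=60.8133 intr=12.7767 cont=18.1793 V=18.1793[hold]; j=2 S=92.4222 intr=0.0000 cont=6.3504 V=6.3504[hold]; j=3 S=140.4606 intr=0.0000 cont=1.0363 V=1.0363[hold]  S*(3)=40.0148
k=2: j=0 S=49.3298 intr=24.2602 cont=26.2502 V=26.2502[hold]; j=1 S=74.9700 intr=0.0000 cont=12.6032 V=12.6032[hold]; j=2 S=113.9372 intr=0.0000 cont=3.8577 V=3.8577[hold]  S*(2)=-
k=1: j=0 S=60.8133 intr=12.7767 cont=19.7811 V=19.7811[hold]; j=1 S=92.4222 intr=0.0000 cont=8.4863 V=8.4863[hold]  S*(1)=-
k=0: j=0 S=74.9700 intr=0.0000 cont=14.4403 V=14.4403[hold]  S*(0)=-

price = 14.4403
boundary = - - - 40.0148 32.4587 40.0148 49.3298 40.0148
tree:
14.4403
19.7811 8.4863
26.2502 12.6032 3.8577
33.5752 18.1793 6.3504 1.0363
41.1313 25.2828 10.2450 1.9470 0.0000
47.2605 33.5752 16.0805 3.6580 0.0000 0.0000
52.2323 41.1313 24.2602 6.8727 0.0000 0.0000 0.0000
56.2653 47.2605 33.5752 12.9125 0.0000 0.0000 0.0000 0.0000
59.5368 52.2323 41.1313 24.2602 0.0000 0.0000 0.0000 0.0000 0.0000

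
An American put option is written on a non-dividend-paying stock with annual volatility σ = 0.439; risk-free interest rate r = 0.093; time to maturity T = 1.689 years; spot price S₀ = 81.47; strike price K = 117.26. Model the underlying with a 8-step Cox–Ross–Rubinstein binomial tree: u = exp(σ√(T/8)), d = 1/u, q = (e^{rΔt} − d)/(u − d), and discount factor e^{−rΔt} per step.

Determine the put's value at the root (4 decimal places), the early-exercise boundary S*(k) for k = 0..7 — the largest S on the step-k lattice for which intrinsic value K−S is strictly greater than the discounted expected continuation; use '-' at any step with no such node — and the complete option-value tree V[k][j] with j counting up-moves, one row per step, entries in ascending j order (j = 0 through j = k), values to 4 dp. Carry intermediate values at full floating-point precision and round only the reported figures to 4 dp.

price = 37.3671
boundary = - 66.5878 54.4242 66.5878 81.4700 66.5878 81.4700 66.5878
tree:
37.3671
50.6722 25.4714
62.8358 36.5799 15.3118
72.7775 50.6722 23.8610 7.3222
80.9032 62.8358 35.7900 12.8122 2.0918
87.5445 72.7775 50.6722 21.8275 4.2544 0.0000
92.9727 80.9032 62.8358 35.7900 8.6525 0.0000 0.0000
97.4092 87.5445 72.7775 50.6722 17.5976 0.0000 0.0000 0.0000
101.0354 92.9727 80.9032 62.8358 35.7900 0.0000 0.0000 0.0000 0.0000

params: Δt=0.21113 u=1.22350 d=0.81733 q=0.49856 e^(-rΔt)=0.98056
t_8 payoffs: 101.0354 92.9727 80.9032 62.8358 35.7900 0.0000 0.0000 0.0000 0.0000
t_7: node(7,0) S=19.8508 payoff=97.4092 vs cont=95.1293 → 97.4092 [stop]  node(7,1) S=29.7155 payoff=87.5445 vs cont=85.2646 → 87.5445 [stop]  node(7,2) S=44.4825 payoff=72.7775 vs cont=70.4976 → 72.7775 [stop]  node(7,3) S=66.5878 payoff=50.6722 vs cont=48.3923 → 50.6722 [stop]  node(7,4) S=99.6783 payoff=17.5817 vs cont=17.5976 → 17.5976 [wait]  node(7,5) S=149.2130 payoff=0.0000 vs cont=0.0000 → 0.0000 [wait]  node(7,6) S=223.3636 payoff=0.0000 vs cont=0.0000 → 0.0000 [wait]  node(7,7) S=334.3630 payoff=0.0000 vs cont=0.0000 → 0.0000 [wait]  ⇒ S*(7)=66.5878
t_6: node(6,0) S=24.2873 payoff=92.9727 vs cont=90.6928 → 92.9727 [stop]  node(6,1) S=36.3568 payoff=80.9032 vs cont=78.6233 → 80.9032 [stop]  node(6,2) S=54.4242 payoff=62.8358 vs cont=60.5559 → 62.8358 [stop]  node(6,3) S=81.4700 payoff=35.7900 vs cont=33.5179 → 35.7900 [stop]  node(6,4) S=121.9561 payoff=0.0000 vs cont=8.6525 → 8.6525 [wait]  node(6,5) S=182.5616 payoff=0.0000 vs cont=0.0000 → 0.0000 [wait]  node(6,6) S=273.2847 payoff=0.0000 vs cont=0.0000 → 0.0000 [wait]  ⇒ S*(6)=81.4700
t_5: node(5,0) S=29.7155 payoff=87.5445 vs cont=85.2646 → 87.5445 [stop]  node(5,1) S=44.4825 payoff=72.7775 vs cont=70.4976 → 72.7775 [stop]  node(5,2) S=66.5878 payoff=50.6722 vs cont=48.3923 → 50.6722 [stop]  node(5,3) S=99.6783 payoff=17.5817 vs cont=21.8275 → 21.8275 [wait]  node(5,4) S=149.2130 payoff=0.0000 vs cont=4.2544 → 4.2544 [wait]  node(5,5) S=223.3636 payoff=0.0000 vs cont=0.0000 → 0.0000 [wait]  ⇒ S*(5)=66.5878
t_4: node(4,0) S=36.3568 payoff=80.9032 vs cont=78.6233 → 80.9032 [stop]  node(4,1) S=54.4242 payoff=62.8358 vs cont=60.5559 → 62.8358 [stop]  node(4,2) S=81.4700 payoff=35.7900 vs cont=35.5857 → 35.7900 [stop]  node(4,3) S=121.9561 payoff=0.0000 vs cont=12.8122 → 12.8122 [wait]  node(4,4) S=182.5616 payoff=0.0000 vs cont=2.0918 → 2.0918 [wait]  ⇒ S*(4)=81.4700
t_3: node(3,0) S=44.4825 payoff=72.7775 vs cont=70.4976 → 72.7775 [stop]  node(3,1) S=66.5878 payoff=50.6722 vs cont=48.3923 → 50.6722 [stop]  node(3,2) S=99.6783 payoff=17.5817 vs cont=23.8610 → 23.8610 [wait]  node(3,3) S=149.2130 payoff=0.0000 vs cont=7.3222 → 7.3222 [wait]  ⇒ S*(3)=66.5878
t_2: node(2,0) S=54.4242 payoff=62.8358 vs cont=60.5559 → 62.8358 [stop]  node(2,1) S=81.4700 payoff=35.7900 vs cont=36.5799 → 36.5799 [wait]  node(2,2) S=121.9561 payoff=0.0000 vs cont=15.3118 → 15.3118 [wait]  ⇒ S*(2)=54.4242
t_1: node(1,0) S=66.5878 payoff=50.6722 vs cont=48.7784 → 50.6722 [stop]  node(1,1) S=99.6783 payoff=17.5817 vs cont=25.4714 → 25.4714 [wait]  ⇒ S*(1)=66.5878
t_0: node(0,0) S=81.4700 payoff=35.7900 vs cont=37.3671 → 37.3671 [wait]  ⇒ S*(0)=-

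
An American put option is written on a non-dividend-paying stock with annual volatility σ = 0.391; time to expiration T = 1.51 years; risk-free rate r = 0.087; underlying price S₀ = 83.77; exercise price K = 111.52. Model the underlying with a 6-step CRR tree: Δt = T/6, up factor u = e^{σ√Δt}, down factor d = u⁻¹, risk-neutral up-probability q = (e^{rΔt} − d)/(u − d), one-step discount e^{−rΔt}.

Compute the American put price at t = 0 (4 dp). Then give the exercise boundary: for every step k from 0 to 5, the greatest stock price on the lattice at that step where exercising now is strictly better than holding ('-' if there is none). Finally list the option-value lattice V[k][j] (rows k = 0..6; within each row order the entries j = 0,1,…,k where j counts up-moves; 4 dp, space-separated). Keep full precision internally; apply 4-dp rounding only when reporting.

price = 29.8116
boundary = - 68.8496 56.5867 68.8496 83.7700 68.8496
tree:
29.8116
42.6704 18.6183
54.9333 28.8003 9.5373
65.0121 42.6704 16.5803 3.1102
73.2957 54.9333 27.7500 6.4508 0.0000
80.1039 65.0121 42.6704 13.3794 0.0000 0.0000
85.6994 73.2957 54.9333 27.7500 0.0000 0.0000 0.0000

Δt=0.25167  u=1.21671  d=0.82189  q=0.50719  discount=0.97834
step 6 (expiry): payoffs max(K−S,0) = 85.6994 73.2957 54.9333 27.7500 0.0000 0.0000 0.0000
step 5: (k=5,j=0): S=31.4161, (K−S)⁺=80.1039, hold=77.6887 ⇒ V=80.1039 exercise | (k=5,j=1): S=46.5079, (K−S)⁺=65.0121, hold=62.5969 ⇒ V=65.0121 exercise | (k=5,j=2): S=68.8496, (K−S)⁺=42.6704, hold=40.2552 ⇒ V=42.6704 exercise | (k=5,j=3): S=101.9238, (K−S)⁺=9.5962, hold=13.3794 ⇒ V=13.3794 continue | (k=5,j=4): S=150.8863, (K−S)⁺=0.0000, hold=0.0000 ⇒ V=0.0000 continue | (k=5,j=5): S=223.3696, (K−S)⁺=0.0000, hold=0.0000 ⇒ V=0.0000 continue  boundary S*=68.8496
step 4: (k=4,j=0): S=38.2243, (K−S)⁺=73.2957, hold=70.8805 ⇒ V=73.2957 exercise | (k=4,j=1): S=56.5867, (K−S)⁺=54.9333, hold=52.5181 ⇒ V=54.9333 exercise | (k=4,j=2): S=83.7700, (K−S)⁺=27.7500, hold=27.2120 ⇒ V=27.7500 exercise | (k=4,j=3): S=124.0117, (K−S)⁺=0.0000, hold=6.4508 ⇒ V=6.4508 continue | (k=4,j=4): S=183.5849, (K−S)⁺=0.0000, hold=0.0000 ⇒ V=0.0000 continue  boundary S*=83.7700
step 3: (k=3,j=0): S=46.5079, (K−S)⁺=65.0121, hold=62.5969 ⇒ V=65.0121 exercise | (k=3,j=1): S=68.8496, (K−S)⁺=42.6704, hold=40.2552 ⇒ V=42.6704 exercise | (k=3,j=2): S=101.9238, (K−S)⁺=9.5962, hold=16.5803 ⇒ V=16.5803 continue | (k=3,j=3): S=150.8863, (K−S)⁺=0.0000, hold=3.1102 ⇒ V=3.1102 continue  boundary S*=68.8496
step 2: (k=2,j=0): S=56.5867, (K−S)⁺=54.9333, hold=52.5181 ⇒ V=54.9333 exercise | (k=2,j=1): S=83.7700, (K−S)⁺=27.7500, hold=28.8003 ⇒ V=28.8003 continue | (k=2,j=2): S=124.0117, (K−S)⁺=0.0000, hold=9.5373 ⇒ V=9.5373 continue  boundary S*=56.5867
step 1: (k=1,j=0): S=68.8496, (K−S)⁺=42.6704, hold=40.7764 ⇒ V=42.6704 exercise | (k=1,j=1): S=101.9238, (K−S)⁺=9.5962, hold=18.6183 ⇒ V=18.6183 continue  boundary S*=68.8496
step 0: (k=0,j=0): S=83.7700, (K−S)⁺=27.7500, hold=29.8116 ⇒ V=29.8116 continue  boundary S*=-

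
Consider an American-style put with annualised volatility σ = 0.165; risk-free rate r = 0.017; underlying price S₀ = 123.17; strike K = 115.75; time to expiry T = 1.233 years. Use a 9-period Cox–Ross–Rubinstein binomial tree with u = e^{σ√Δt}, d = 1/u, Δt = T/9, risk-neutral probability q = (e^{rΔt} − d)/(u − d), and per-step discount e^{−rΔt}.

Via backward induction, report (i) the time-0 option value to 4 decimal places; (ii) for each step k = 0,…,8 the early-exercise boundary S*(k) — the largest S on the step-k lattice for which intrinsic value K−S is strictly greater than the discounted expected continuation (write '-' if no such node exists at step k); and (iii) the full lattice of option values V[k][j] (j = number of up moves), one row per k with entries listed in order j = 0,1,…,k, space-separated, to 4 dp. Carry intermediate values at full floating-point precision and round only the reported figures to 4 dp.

price = 4.5630
boundary = - - - - 96.4743 90.7587 96.4743 102.5498 109.0080
tree:
4.5630
6.8632 2.3188
10.0320 3.7743 0.8961
14.1804 5.9928 1.6067 0.2004
19.2757 9.2278 2.8346 0.4049 0.0000
24.9913 13.6698 4.8957 0.8179 0.0000 0.0000
30.3683 19.2757 8.2121 1.6522 0.0000 0.0000 0.0000
35.4267 24.9913 13.2002 3.3375 0.0000 0.0000 0.0000 0.0000
40.1855 30.3683 19.2757 6.7420 0.0000 0.0000 0.0000 0.0000 0.0000
44.6623 35.4267 24.9913 13.2002 0.0000 0.0000 0.0000 0.0000 0.0000 0.0000

Δt=0.13700  u=1.06298  d=0.94076  q=0.50381  discount=0.99767
step 9 (expiry): payoffs max(K−S,0) = 44.6623 35.4267 24.9913 13.2002 0.0000 0.0000 0.0000 0.0000 0.0000 0.0000
step 8: (k=8,j=0): S=75.5645, (K−S)⁺=40.1855, hold=39.9162 ⇒ V=40.1855 exercise | (k=8,j=1): S=85.3817, (K−S)⁺=30.3683, hold=30.0990 ⇒ V=30.3683 exercise | (k=8,j=2): S=96.4743, (K−S)⁺=19.2757, hold=19.0065 ⇒ V=19.2757 exercise | (k=8,j=3): S=109.0080, (K−S)⁺=6.7420, hold=6.5345 ⇒ V=6.7420 exercise | (k=8,j=4): S=123.1700, (K−S)⁺=0.0000, hold=0.0000 ⇒ V=0.0000 continue | (k=8,j=5): S=139.1719, (K−S)⁺=0.0000, hold=0.0000 ⇒ V=0.0000 continue | (k=8,j=6): S=157.2528, (K−S)⁺=0.0000, hold=0.0000 ⇒ V=0.0000 continue | (k=8,j=7): S=177.6827, (K−S)⁺=0.0000, hold=0.0000 ⇒ V=0.0000 continue | (k=8,j=8): S=200.7668, (K−S)⁺=0.0000, hold=0.0000 ⇒ V=0.0000 continue  boundary S*=109.0080
step 7: (k=7,j=0): S=80.3233, (K−S)⁺=35.4267, hold=35.1575 ⇒ V=35.4267 exercise | (k=7,j=1): S=90.7587, (K−S)⁺=24.9913, hold=24.7221 ⇒ V=24.9913 exercise | (k=7,j=2): S=102.5498, (K−S)⁺=13.2002, hold=12.9309 ⇒ V=13.2002 exercise | (k=7,j=3): S=115.8728, (K−S)⁺=0.0000, hold=3.3375 ⇒ V=3.3375 continue | (k=7,j=4): S=130.9267, (K−S)⁺=0.0000, hold=0.0000 ⇒ V=0.0000 continue | (k=7,j=5): S=147.9364, (K−S)⁺=0.0000, hold=0.0000 ⇒ V=0.0000 continue | (k=7,j=6): S=167.1559, (K−S)⁺=0.0000, hold=0.0000 ⇒ V=0.0000 continue | (k=7,j=7): S=188.8724, (K−S)⁺=0.0000, hold=0.0000 ⇒ V=0.0000 continue  boundary S*=102.5498
step 6: (k=6,j=0): S=85.3817, (K−S)⁺=30.3683, hold=30.0990 ⇒ V=30.3683 exercise | (k=6,j=1): S=96.4743, (K−S)⁺=19.2757, hold=19.0065 ⇒ V=19.2757 exercise | (k=6,j=2): S=109.0080, (K−S)⁺=6.7420, hold=8.2121 ⇒ V=8.2121 continue | (k=6,j=3): S=123.1700, (K−S)⁺=0.0000, hold=1.6522 ⇒ V=1.6522 continue | (k=6,j=4): S=139.1719, (K−S)⁺=0.0000, hold=0.0000 ⇒ V=0.0000 continue | (k=6,j=5): S=157.2528, (K−S)⁺=0.0000, hold=0.0000 ⇒ V=0.0000 continue | (k=6,j=6): S=177.6827, (K−S)⁺=0.0000, hold=0.0000 ⇒ V=0.0000 continue  boundary S*=96.4743
step 5: (k=5,j=0): S=90.7587, (K−S)⁺=24.9913, hold=24.7221 ⇒ V=24.9913 exercise | (k=5,j=1): S=102.5498, (K−S)⁺=13.2002, hold=13.6698 ⇒ V=13.6698 continue | (k=5,j=2): S=115.8728, (K−S)⁺=0.0000, hold=4.8957 ⇒ V=4.8957 continue | (k=5,j=3): S=130.9267, (K−S)⁺=0.0000, hold=0.8179 ⇒ V=0.8179 continue | (k=5,j=4): S=147.9364, (K−S)⁺=0.0000, hold=0.0000 ⇒ V=0.0000 continue | (k=5,j=5): S=167.1559, (K−S)⁺=0.0000, hold=0.0000 ⇒ V=0.0000 continue  boundary S*=90.7587
step 4: (k=4,j=0): S=96.4743, (K−S)⁺=19.2757, hold=19.2425 ⇒ V=19.2757 exercise | (k=4,j=1): S=109.0080, (K−S)⁺=6.7420, hold=9.2278 ⇒ V=9.2278 continue | (k=4,j=2): S=123.1700, (K−S)⁺=0.0000, hold=2.8346 ⇒ V=2.8346 continue | (k=4,j=3): S=139.1719, (K−S)⁺=0.0000, hold=0.4049 ⇒ V=0.4049 continue | (k=4,j=4): S=157.2528, (K−S)⁺=0.0000, hold=0.0000 ⇒ V=0.0000 continue  boundary S*=96.4743
step 3: (k=3,j=0): S=102.5498, (K−S)⁺=13.2002, hold=14.1804 ⇒ V=14.1804 continue | (k=3,j=1): S=115.8728, (K−S)⁺=0.0000, hold=5.9928 ⇒ V=5.9928 continue | (k=3,j=2): S=130.9267, (K−S)⁺=0.0000, hold=1.6067 ⇒ V=1.6067 continue | (k=3,j=3): S=147.9364, (K−S)⁺=0.0000, hold=0.2004 ⇒ V=0.2004 continue  boundary S*=-
step 2: (k=2,j=0): S=109.0080, (K−S)⁺=6.7420, hold=10.0320 ⇒ V=10.0320 continue | (k=2,j=1): S=123.1700, (K−S)⁺=0.0000, hold=3.7743 ⇒ V=3.7743 continue | (k=2,j=2): S=139.1719, (K−S)⁺=0.0000, hold=0.8961 ⇒ V=0.8961 continue  boundary S*=-
step 1: (k=1,j=0): S=115.8728, (K−S)⁺=0.0000, hold=6.8632 ⇒ V=6.8632 continue | (k=1,j=1): S=130.9267, (K−S)⁺=0.0000, hold=2.3188 ⇒ V=2.3188 continue  boundary S*=-
step 0: (k=0,j=0): S=123.1700, (K−S)⁺=0.0000, hold=4.5630 ⇒ V=4.5630 continue  boundary S*=-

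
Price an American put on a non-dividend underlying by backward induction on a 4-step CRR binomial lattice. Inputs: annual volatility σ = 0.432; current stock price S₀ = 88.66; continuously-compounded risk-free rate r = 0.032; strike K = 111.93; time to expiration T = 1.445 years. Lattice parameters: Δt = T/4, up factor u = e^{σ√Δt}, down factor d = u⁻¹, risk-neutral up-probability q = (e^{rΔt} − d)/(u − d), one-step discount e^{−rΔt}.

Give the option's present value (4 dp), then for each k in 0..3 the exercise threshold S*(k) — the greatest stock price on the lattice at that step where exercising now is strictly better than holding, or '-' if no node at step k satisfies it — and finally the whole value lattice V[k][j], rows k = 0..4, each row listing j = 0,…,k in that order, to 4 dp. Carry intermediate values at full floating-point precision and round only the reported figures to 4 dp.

Δt=0.36125  u=1.29648  d=0.77132  q=0.45759  discount=0.98851
step 4 (expiry): payoffs max(K−S,0) = 80.5488 59.1829 23.2700 0.0000 0.0000
step 3: (k=3,j=0): S=40.6850, (K−S)⁺=71.2450, hold=69.9585 ⇒ V=71.2450 exercise | (k=3,j=1): S=68.3854, (K−S)⁺=43.5446, hold=42.2581 ⇒ V=43.5446 exercise | (k=3,j=2): S=114.9455, (K−S)⁺=0.0000, hold=12.4768 ⇒ V=12.4768 continue | (k=3,j=3): S=193.2061, (K−S)⁺=0.0000, hold=0.0000 ⇒ V=0.0000 continue  boundary S*=68.3854
step 2: (k=2,j=0): S=52.7471, (K−S)⁺=59.1829, hold=57.8964 ⇒ V=59.1829 exercise | (k=2,j=1): S=88.6600, (K−S)⁺=23.2700, hold=28.9912 ⇒ V=28.9912 continue | (k=2,j=2): S=149.0241, (K−S)⁺=0.0000, hold=6.6898 ⇒ V=6.6898 continue  boundary S*=52.7471
step 1: (k=1,j=0): S=68.3854, (K−S)⁺=43.5446, hold=44.8460 ⇒ V=44.8460 continue | (k=1,j=1): S=114.9455, (K−S)⁺=0.0000, hold=18.5704 ⇒ V=18.5704 continue  boundary S*=-
step 0: (k=0,j=0): S=88.6600, (K−S)⁺=23.2700, hold=32.4453 ⇒ V=32.4453 continue  boundary S*=-

price = 32.4453
boundary = - - 52.7471 68.3854
tree:
32.4453
44.8460 18.5704
59.1829 28.9912 6.6898
71.2450 43.5446 12.4768 0.0000
80.5488 59.1829 23.2700 0.0000 0.0000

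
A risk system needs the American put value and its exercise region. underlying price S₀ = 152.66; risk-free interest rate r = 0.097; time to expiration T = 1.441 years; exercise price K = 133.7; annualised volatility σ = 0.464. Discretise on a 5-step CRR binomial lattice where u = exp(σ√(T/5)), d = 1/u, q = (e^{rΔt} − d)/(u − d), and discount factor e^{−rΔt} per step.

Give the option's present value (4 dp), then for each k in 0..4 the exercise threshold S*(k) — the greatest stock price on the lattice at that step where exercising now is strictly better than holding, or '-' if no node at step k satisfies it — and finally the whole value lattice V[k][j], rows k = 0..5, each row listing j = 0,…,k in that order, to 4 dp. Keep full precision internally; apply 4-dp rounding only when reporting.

Δt=0.28820, u=1.28286, d=0.77951, q=0.49437, disc=e^(-rΔt)=0.97243
k=5 terminal: V=max(K-S,0) → 89.7638 61.3925 14.7006 0.0000 0.0000 0.0000
k=4: j=0 S=56.3642 intr=77.3358 cont=73.6500 V=77.3358[EX]; j=1 S=92.7607 intr=40.9393 cont=37.2534 V=40.9393[EX]; j=2 S=152.6600 intr=0.0000 cont=7.2282 V=7.2282[hold]; j=3 S=251.2386 intr=0.0000 cont=0.0000 V=0.0000[hold]; j=4 S=413.4734 intr=0.0000 cont=0.0000 V=0.0000[hold]  S*(4)=92.7607
k=3: j=0 S=72.3075 intr=61.3925 cont=57.7066 V=61.3925[EX]; j=1 S=118.9994 intr=14.7006 cont=23.6044 V=23.6044[hold]; j=2 S=195.8420 intr=0.0000 cont=3.5541 V=3.5541[hold]; j=3 S=322.3050 intr=0.0000 cont=0.0000 V=0.0000[hold]  S*(3)=72.3075
k=2: j=0 S=92.7607 intr=40.9393 cont=41.5338 V=41.5338[hold]; j=1 S=152.6600 intr=0.0000 cont=13.3147 V=13.3147[hold]; j=2 S=251.2386 intr=0.0000 cont=1.7475 V=1.7475[hold]  S*(2)=-
k=1: j=0 S=118.9994 intr=14.7006 cont=26.8228 V=26.8228[hold]; j=1 S=195.8420 intr=0.0000 cont=7.3868 V=7.3868[hold]  S*(1)=-
k=0: j=0 S=152.6600 intr=0.0000 cont=16.7397 V=16.7397[hold]  S*(0)=-

price = 16.7397
boundary = - - - 72.3075 92.7607
tree:
16.7397
26.8228 7.3868
41.5338 13.3147 1.7475
61.3925 23.6044 3.5541 0.0000
77.3358 40.9393 7.2282 0.0000 0.0000
89.7638 61.3925 14.7006 0.0000 0.0000 0.0000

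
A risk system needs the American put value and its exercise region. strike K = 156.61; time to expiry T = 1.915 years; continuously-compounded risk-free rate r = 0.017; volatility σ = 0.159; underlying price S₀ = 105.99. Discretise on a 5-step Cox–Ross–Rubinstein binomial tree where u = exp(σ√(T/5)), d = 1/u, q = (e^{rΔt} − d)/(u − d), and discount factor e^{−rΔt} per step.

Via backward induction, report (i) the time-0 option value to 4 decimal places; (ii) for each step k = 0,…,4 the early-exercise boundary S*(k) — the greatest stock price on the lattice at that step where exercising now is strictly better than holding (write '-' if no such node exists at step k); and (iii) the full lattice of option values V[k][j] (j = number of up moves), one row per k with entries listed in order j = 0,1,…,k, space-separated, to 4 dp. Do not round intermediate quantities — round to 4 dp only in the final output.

Δt=0.38300  u=1.10340  d=0.90629  q=0.50856  discount=0.99351
step 5 (expiry): payoffs max(K−S,0) = 91.8076 77.7130 60.5527 39.6602 14.2234 0.0000
step 4: (k=4,j=0): S=71.5033, (K−S)⁺=85.1067, hold=84.0903 ⇒ V=85.1067 exercise | (k=4,j=1): S=87.0553, (K−S)⁺=69.5547, hold=68.5383 ⇒ V=69.5547 exercise | (k=4,j=2): S=105.9900, (K−S)⁺=50.6200, hold=49.6036 ⇒ V=50.6200 exercise | (k=4,j=3): S=129.0430, (K−S)⁺=27.5670, hold=26.5507 ⇒ V=27.5670 exercise | (k=4,j=4): S=157.1100, (K−S)⁺=0.0000, hold=6.9446 ⇒ V=6.9446 continue  boundary S*=129.0430
step 3: (k=3,j=0): S=78.8970, (K−S)⁺=77.7130, hold=76.6966 ⇒ V=77.7130 exercise | (k=3,j=1): S=96.0573, (K−S)⁺=60.5527, hold=59.5364 ⇒ V=60.5527 exercise | (k=3,j=2): S=116.9498, (K−S)⁺=39.6602, hold=38.6438 ⇒ V=39.6602 exercise | (k=3,j=3): S=142.3866, (K−S)⁺=14.2234, hold=16.9685 ⇒ V=16.9685 continue  boundary S*=116.9498
step 2: (k=2,j=0): S=87.0553, (K−S)⁺=69.5547, hold=68.5383 ⇒ V=69.5547 exercise | (k=2,j=1): S=105.9900, (K−S)⁺=50.6200, hold=49.6036 ⇒ V=50.6200 exercise | (k=2,j=2): S=129.0430, (K−S)⁺=27.5670, hold=27.9376 ⇒ V=27.9376 continue  boundary S*=105.9900
step 1: (k=1,j=0): S=96.0573, (K−S)⁺=60.5527, hold=59.5364 ⇒ V=60.5527 exercise | (k=1,j=1): S=116.9498, (K−S)⁺=39.6602, hold=38.8310 ⇒ V=39.6602 exercise  boundary S*=116.9498
step 0: (k=0,j=0): S=105.9900, (K−S)⁺=50.6200, hold=49.6036 ⇒ V=50.6200 exercise  boundary S*=105.9900

price = 50.6200
boundary = 105.9900 116.9498 105.9900 116.9498 129.0430
tree:
50.6200
60.5527 39.6602
69.5547 50.6200 27.9376
77.7130 60.5527 39.6602 16.9685
85.1067 69.5547 50.6200 27.5670 6.9446
91.8076 77.7130 60.5527 39.6602 14.2234 0.0000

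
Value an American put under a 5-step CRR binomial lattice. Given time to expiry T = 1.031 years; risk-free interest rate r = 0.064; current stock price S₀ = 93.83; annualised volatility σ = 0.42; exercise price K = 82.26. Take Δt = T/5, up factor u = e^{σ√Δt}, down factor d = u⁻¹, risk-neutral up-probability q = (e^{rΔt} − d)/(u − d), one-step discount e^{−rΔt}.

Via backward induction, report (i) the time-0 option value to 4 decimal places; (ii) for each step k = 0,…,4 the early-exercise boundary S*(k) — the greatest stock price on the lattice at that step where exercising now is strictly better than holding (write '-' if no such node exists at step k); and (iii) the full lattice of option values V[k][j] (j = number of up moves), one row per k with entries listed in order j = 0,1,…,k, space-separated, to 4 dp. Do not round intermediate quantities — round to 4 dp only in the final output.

Δt=0.20620  u=1.21012  d=0.82636  q=0.48708  discount=0.98689
step 5 (expiry): payoffs max(K−S,0) = 46.1023 29.3111 4.7222 0.0000 0.0000 0.0000
step 4: (k=4,j=0): S=43.7551, (K−S)⁺=38.5049, hold=37.4264 ⇒ V=38.5049 exercise | (k=4,j=1): S=64.0745, (K−S)⁺=18.1855, hold=17.1070 ⇒ V=18.1855 exercise | (k=4,j=2): S=93.8300, (K−S)⁺=0.0000, hold=2.3903 ⇒ V=2.3903 continue | (k=4,j=3): S=137.4036, (K−S)⁺=0.0000, hold=0.0000 ⇒ V=0.0000 continue | (k=4,j=4): S=201.2122, (K−S)⁺=0.0000, hold=0.0000 ⇒ V=0.0000 continue  boundary S*=64.0745
step 3: (k=3,j=0): S=52.9489, (K−S)⁺=29.3111, hold=28.2326 ⇒ V=29.3111 exercise | (k=3,j=1): S=77.5378, (K−S)⁺=4.7222, hold=10.3544 ⇒ V=10.3544 continue | (k=3,j=2): S=113.5455, (K−S)⁺=0.0000, hold=1.2100 ⇒ V=1.2100 continue | (k=3,j=3): S=166.2747, (K−S)⁺=0.0000, hold=0.0000 ⇒ V=0.0000 continue  boundary S*=52.9489
step 2: (k=2,j=0): S=64.0745, (K−S)⁺=18.1855, hold=19.8144 ⇒ V=19.8144 continue | (k=2,j=1): S=93.8300, (K−S)⁺=0.0000, hold=5.8230 ⇒ V=5.8230 continue | (k=2,j=2): S=137.4036, (K−S)⁺=0.0000, hold=0.6125 ⇒ V=0.6125 continue  boundary S*=-
step 1: (k=1,j=0): S=77.5378, (K−S)⁺=4.7222, hold=12.8290 ⇒ V=12.8290 continue | (k=1,j=1): S=113.5455, (K−S)⁺=0.0000, hold=3.2420 ⇒ V=3.2420 continue  boundary S*=-
step 0: (k=0,j=0): S=93.8300, (K−S)⁺=0.0000, hold=8.0524 ⇒ V=8.0524 continue  boundary S*=-

price = 8.0524
boundary = - - - 52.9489 64.0745
tree:
8.0524
12.8290 3.2420
19.8144 5.8230 0.6125
29.3111 10.3544 1.2100 0.0000
38.5049 18.1855 2.3903 0.0000 0.0000
46.1023 29.3111 4.7222 0.0000 0.0000 0.0000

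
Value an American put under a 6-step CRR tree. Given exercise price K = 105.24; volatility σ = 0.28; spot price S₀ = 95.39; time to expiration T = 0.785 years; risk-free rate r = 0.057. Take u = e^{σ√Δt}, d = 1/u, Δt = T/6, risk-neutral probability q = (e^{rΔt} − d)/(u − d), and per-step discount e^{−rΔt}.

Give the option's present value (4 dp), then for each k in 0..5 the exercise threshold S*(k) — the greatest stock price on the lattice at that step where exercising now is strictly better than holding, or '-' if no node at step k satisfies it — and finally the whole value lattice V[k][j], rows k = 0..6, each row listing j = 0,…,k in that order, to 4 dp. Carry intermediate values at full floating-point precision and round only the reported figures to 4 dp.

price = 13.7075
boundary = - - 77.8993 70.3961 77.8993 86.2022
tree:
13.7075
19.7335 8.1551
27.3407 12.7598 3.8784
34.8439 19.1719 6.8250 1.1222
41.6243 27.3407 11.6539 2.3148 0.0000
47.7517 34.8439 19.0378 4.7751 0.0000 0.0000
53.2889 41.6243 27.3407 9.8500 0.0000 0.0000 0.0000

params: Δt=0.13083 u=1.10658 d=0.90368 q=0.51159 e^(-rΔt)=0.99257
t_6 payoffs: 53.2889 41.6243 27.3407 9.8500 0.0000 0.0000 0.0000
t_5: node(5,0) S=57.4883 payoff=47.7517 vs cont=46.9698 → 47.7517 [stop]  node(5,1) S=70.3961 payoff=34.8439 vs cont=34.0620 → 34.8439 [stop]  node(5,2) S=86.2022 payoff=19.0378 vs cont=18.2559 → 19.0378 [stop]  node(5,3) S=105.5571 payoff=0.0000 vs cont=4.7751 → 4.7751 [wait]  node(5,4) S=129.2578 payoff=0.0000 vs cont=0.0000 → 0.0000 [wait]  node(5,5) S=158.2801 payoff=0.0000 vs cont=0.0000 → 0.0000 [wait]  ⇒ S*(5)=86.2022
t_4: node(4,0) S=63.6157 payoff=41.6243 vs cont=40.8424 → 41.6243 [stop]  node(4,1) S=77.8993 payoff=27.3407 vs cont=26.5588 → 27.3407 [stop]  node(4,2) S=95.3900 payoff=9.8500 vs cont=11.6539 → 11.6539 [wait]  node(4,3) S=116.8079 payoff=0.0000 vs cont=2.3148 → 2.3148 [wait]  node(4,4) S=143.0348 payoff=0.0000 vs cont=0.0000 → 0.0000 [wait]  ⇒ S*(4)=77.8993
t_3: node(3,0) S=70.3961 payoff=34.8439 vs cont=34.0620 → 34.8439 [stop]  node(3,1) S=86.2022 payoff=19.0378 vs cont=19.1719 → 19.1719 [wait]  node(3,2) S=105.5571 payoff=0.0000 vs cont=6.8250 → 6.8250 [wait]  node(3,3) S=129.2578 payoff=0.0000 vs cont=1.1222 → 1.1222 [wait]  ⇒ S*(3)=70.3961
t_2: node(2,0) S=77.8993 payoff=27.3407 vs cont=26.6269 → 27.3407 [stop]  node(2,1) S=95.3900 payoff=9.8500 vs cont=12.7598 → 12.7598 [wait]  node(2,2) S=116.8079 payoff=0.0000 vs cont=3.8784 → 3.8784 [wait]  ⇒ S*(2)=77.8993
t_1: node(1,0) S=86.2022 payoff=19.0378 vs cont=19.7335 → 19.7335 [wait]  node(1,1) S=105.5571 payoff=0.0000 vs cont=8.1551 → 8.1551 [wait]  ⇒ S*(1)=-
t_0: node(0,0) S=95.3900 payoff=9.8500 vs cont=13.7075 → 13.7075 [wait]  ⇒ S*(0)=-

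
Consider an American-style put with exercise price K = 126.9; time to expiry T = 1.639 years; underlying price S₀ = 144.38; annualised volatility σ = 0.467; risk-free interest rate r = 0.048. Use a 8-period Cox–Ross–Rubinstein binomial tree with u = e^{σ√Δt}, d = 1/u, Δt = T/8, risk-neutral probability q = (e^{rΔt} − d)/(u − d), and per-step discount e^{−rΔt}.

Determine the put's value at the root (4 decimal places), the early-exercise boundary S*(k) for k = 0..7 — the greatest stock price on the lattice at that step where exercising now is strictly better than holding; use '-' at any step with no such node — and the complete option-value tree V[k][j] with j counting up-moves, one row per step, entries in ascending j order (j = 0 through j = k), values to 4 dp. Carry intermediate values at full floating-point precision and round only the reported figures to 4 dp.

Δt=0.20488, u=1.23538, d=0.80947, q=0.47055, disc=e^(-rΔt)=0.99021
k=8 terminal: V=max(K-S,0) → 100.2865 86.2834 64.9124 32.2968 0.0000 0.0000 0.0000 0.0000 0.0000
k=7: j=0 S=32.8778 intr=94.0222 cont=92.7804 V=94.0222[EX]; j=1 S=50.1769 intr=76.7231 cont=75.4813 V=76.7231[EX]; j=2 S=76.5782 intr=50.3218 cont=49.0800 V=50.3218[EX]; j=3 S=116.8709 intr=10.0291 cont=16.9321 V=16.9321[hold]; j=4 S=178.3642 intr=0.0000 cont=0.0000 V=0.0000[hold]; j=5 S=272.2130 intr=0.0000 cont=0.0000 V=0.0000[hold]; j=6 S=415.4418 intr=0.0000 cont=0.0000 V=0.0000[hold]; j=7 S=634.0324 intr=0.0000 cont=0.0000 V=0.0000[hold]  S*(7)=76.5782
k=6: j=0 S=40.6166 intr=86.2834 cont=85.0416 V=86.2834[EX]; j=1 S=61.9876 intr=64.9124 cont=63.6706 V=64.9124[EX]; j=2 S=94.6032 intr=32.2968 cont=34.2714 V=34.2714[hold]; j=3 S=144.3800 intr=0.0000 cont=8.8769 V=8.8769[hold]; j=4 S=220.3476 intr=0.0000 cont=0.0000 V=0.0000[hold]; j=5 S=336.2866 intr=0.0000 cont=0.0000 V=0.0000[hold]; j=6 S=513.2286 intr=0.0000 cont=0.0000 V=0.0000[hold]  S*(6)=61.9876
k=5: j=0 S=50.1769 intr=76.7231 cont=75.4813 V=76.7231[EX]; j=1 S=76.5782 intr=50.3218 cont=50.0001 V=50.3218[EX]; j=2 S=116.8709 intr=10.0291 cont=22.1035 V=22.1035[hold]; j=3 S=178.3642 intr=0.0000 cont=4.6538 V=4.6538[hold]; j=4 S=272.2130 intr=0.0000 cont=0.0000 V=0.0000[hold]; j=5 S=415.4418 intr=0.0000 cont=0.0000 V=0.0000[hold]  S*(5)=76.5782
k=4: j=0 S=61.9876 intr=64.9124 cont=63.6706 V=64.9124[EX]; j=1 S=94.6032 intr=32.2968 cont=36.6810 V=36.6810[hold]; j=2 S=144.3800 intr=0.0000 cont=13.7565 V=13.7565[hold]; j=3 S=220.3476 intr=0.0000 cont=2.4398 V=2.4398[hold]; j=4 S=336.2866 intr=0.0000 cont=0.0000 V=0.0000[hold]  S*(4)=61.9876
k=3: j=0 S=76.5782 intr=50.3218 cont=51.1228 V=51.1228[hold]; j=1 S=116.8709 intr=10.0291 cont=25.6404 V=25.6404[hold]; j=2 S=178.3642 intr=0.0000 cont=8.3489 V=8.3489[hold]; j=3 S=272.2130 intr=0.0000 cont=1.2791 V=1.2791[hold]  S*(3)=-
k=2: j=0 S=94.6032 intr=32.2968 cont=38.7490 V=38.7490[hold]; j=1 S=144.3800 intr=0.0000 cont=17.3325 V=17.3325[hold]; j=2 S=220.3476 intr=0.0000 cont=4.9730 V=4.9730[hold]  S*(2)=-
k=1: j=0 S=116.8709 intr=10.0291 cont=28.3908 V=28.3908[hold]; j=1 S=178.3642 intr=0.0000 cont=11.4040 V=11.4040[hold]  S*(1)=-
k=0: j=0 S=144.3800 intr=0.0000 cont=20.1980 V=20.1980[hold]  S*(0)=-

price = 20.1980
boundary = - - - - 61.9876 76.5782 61.9876 76.5782
tree:
20.1980
28.3908 11.4040
38.7490 17.3325 4.9730
51.1228 25.6404 8.3489 1.2791
64.9124 36.6810 13.7565 2.4398 0.0000
76.7231 50.3218 22.1035 4.6538 0.0000 0.0000
86.2834 64.9124 34.2714 8.8769 0.0000 0.0000 0.0000
94.0222 76.7231 50.3218 16.9321 0.0000 0.0000 0.0000 0.0000
100.2865 86.2834 64.9124 32.2968 0.0000 0.0000 0.0000 0.0000 0.0000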